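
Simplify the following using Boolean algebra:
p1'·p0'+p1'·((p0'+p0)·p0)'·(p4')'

p1'·p0'

p1'·p0'+p1'·((p0'+p0)·p0)'·(p4')'
= p1'·p0'+p1'·p0'·(p4')'   [complement / identity]
= p1'·p0'+p1'·p0'·p4   [double negation]
= p1'·p0'   [absorption]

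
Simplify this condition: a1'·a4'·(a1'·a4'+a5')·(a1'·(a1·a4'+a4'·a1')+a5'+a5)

a1'·a4'·(a1'·a4'+a5')·(a1'·(a1·a4'+a4'·a1')+a5'+a5)
= a1'·a4'·(a1'·a4'+a5')·(a1'·a4'+a5'+a5)   (distribution)
= a1'·a4'·(a1'·a4'+a5')   (absorption)
= a1'·a4'   (absorption)

a1'·a4'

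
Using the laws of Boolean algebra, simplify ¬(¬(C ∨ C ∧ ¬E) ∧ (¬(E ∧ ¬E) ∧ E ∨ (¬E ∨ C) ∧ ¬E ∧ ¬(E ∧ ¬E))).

C

¬(¬(C ∨ C ∧ ¬E) ∧ (¬(E ∧ ¬E) ∧ E ∨ (¬E ∨ C) ∧ ¬E ∧ ¬(E ∧ ¬E)))
= ¬(¬(C ∨ C ∧ ¬E) ∧ (¬(E ∧ ¬E) ∧ E ∨ ¬E ∧ ¬(E ∧ ¬E)))   [absorption]
= ¬(¬(C ∨ C ∧ ¬E) ∧ ¬(E ∧ ¬E))   [distribution]
= C ∨ C ∧ ¬E ∨ E ∧ ¬E   [De Morgan]
= C ∨ C ∧ ¬E   [complement / identity]
= C   [absorption]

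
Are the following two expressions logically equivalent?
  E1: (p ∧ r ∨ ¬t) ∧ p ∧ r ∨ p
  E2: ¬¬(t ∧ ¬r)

No

E1: (p ∧ r ∨ ¬t) ∧ p ∧ r ∨ p
    = p ∧ r ∨ p   [absorption]
    = p   [absorption]
E2: ¬¬(t ∧ ¬r)
    = t ∧ ¬r   [double negation]
These differ: at p=1, r=1, t=0, E1 = 1 but E2 = 0.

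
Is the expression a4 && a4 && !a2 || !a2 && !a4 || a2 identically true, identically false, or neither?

identically true

a4 && a4 && !a2 || !a2 && !a4 || a2
= a4 && !a2 || !a2 && !a4 || a2
= !a2 || a2
= true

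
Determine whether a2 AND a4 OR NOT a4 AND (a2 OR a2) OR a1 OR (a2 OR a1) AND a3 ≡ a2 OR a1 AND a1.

E1: a2 AND a4 OR NOT a4 AND (a2 OR a2) OR a1 OR (a2 OR a1) AND a3
    = a2 AND a4 OR NOT a4 AND a2 OR a1 OR (a2 OR a1) AND a3   (idempotence)
    = a2 OR a1 OR (a2 OR a1) AND a3   (distribution)
    = a2 OR a1   (absorption)
E2: a2 OR a1 AND a1
    = a2 OR a1   (idempotence)
Both reduce to a2 OR a1, so they are equivalent.

Yes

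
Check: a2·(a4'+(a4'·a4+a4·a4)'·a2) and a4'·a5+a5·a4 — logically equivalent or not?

No

E1: a2·(a4'+(a4'·a4+a4·a4)'·a2)
    = a2·(a4'+a4'·a2)   — distribution
    = a2·a4'   — absorption
E2: a4'·a5+a5·a4
    = a5   — distribution
These differ: at a2=0, a4=0, a5=1, E1 = 0 but E2 = 1.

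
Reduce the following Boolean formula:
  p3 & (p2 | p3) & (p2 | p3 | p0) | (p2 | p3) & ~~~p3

p3 & (p2 | p3) & (p2 | p3 | p0) | (p2 | p3) & ~~~p3
= p3 & (p2 | p3) & (p2 | p3 | p0) | (p2 | p3) & ~p3
= p3 & (p2 | p3) | (p2 | p3) & ~p3
= p2 | p3

p2 | p3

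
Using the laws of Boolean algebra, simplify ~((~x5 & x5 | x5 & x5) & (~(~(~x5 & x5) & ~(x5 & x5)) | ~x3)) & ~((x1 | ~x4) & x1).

~x5 & ~x1

~((~x5 & x5 | x5 & x5) & (~(~(~x5 & x5) & ~(x5 & x5)) | ~x3)) & ~((x1 | ~x4) & x1)
= ~((~x5 & x5 | x5 & x5) & (~(~(~x5 & x5) & ~(x5 & x5)) | ~x3)) & ~x1   — absorption
= ~((~x5 & x5 | x5 & x5) & (~x5 & x5 | x5 & x5 | ~x3)) & ~x1   — De Morgan
= ~(~x5 & x5 | x5 & x5) & ~x1   — absorption
= ~x5 & ~x1   — distribution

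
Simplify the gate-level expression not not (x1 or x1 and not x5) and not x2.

not not (x1 or x1 and not x5) and not x2
= not not x1 and not x2
= x1 and not x2

x1 and not x2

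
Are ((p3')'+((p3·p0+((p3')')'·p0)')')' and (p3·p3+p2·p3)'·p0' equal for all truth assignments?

Yes

E1: ((p3')'+((p3·p0+((p3')')'·p0)')')'
    = p3'·(p3·p0+((p3')')'·p0)'   (De Morgan)
    = p3'·(p3·p0+p3'·p0)'   (double negation)
    = p3'·p0'   (distribution)
E2: (p3·p3+p2·p3)'·p0'
    = ((p3+p2)·p3)'·p0'   (distribution)
    = p3'·p0'   (absorption)
Both reduce to p3'·p0', so they are equivalent.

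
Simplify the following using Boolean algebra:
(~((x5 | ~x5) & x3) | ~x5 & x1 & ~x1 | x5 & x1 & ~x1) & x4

~x3 & x4

(~((x5 | ~x5) & x3) | ~x5 & x1 & ~x1 | x5 & x1 & ~x1) & x4
= (~((x5 | ~x5) & x3) | x1 & ~x1) & x4   — distribution
= ~((x5 | ~x5) & x3) & x4   — complement / identity
= ~x3 & x4   — complement / identity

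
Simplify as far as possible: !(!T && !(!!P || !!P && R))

!(!T && !(!!P || !!P && R))
= !(!T && !!!P)   (absorption)
= !(!T && !P)   (double negation)
= T || P   (De Morgan)

T || P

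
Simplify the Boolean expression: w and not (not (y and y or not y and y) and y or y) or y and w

w and not (not (y and y or not y and y) and y or y) or y and w
= w and not (not y and y or y) or y and w   (distribution)
= w and not y or y and w   (complement / identity)
= w   (distribution)

w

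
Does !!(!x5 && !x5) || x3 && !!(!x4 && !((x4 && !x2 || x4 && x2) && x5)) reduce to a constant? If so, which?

no

!!(!x5 && !x5) || x3 && !!(!x4 && !((x4 && !x2 || x4 && x2) && x5))
= !!!x5 || x3 && !!(!x4 && !((x4 && !x2 || x4 && x2) && x5))
= !!!x5 || x3 && !(x4 || (x4 && !x2 || x4 && x2) && x5)
= !!!x5 || x3 && !(x4 || x4 && x5)
= !!!x5 || x3 && !x4
= !x5 || x3 && !x4
This depends on x3, x4, x5, so it is not a constant.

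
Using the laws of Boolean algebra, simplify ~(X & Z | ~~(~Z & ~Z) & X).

~(X & Z | ~~(~Z & ~Z) & X)
= ~(X & Z | ~Z & ~Z & X)   [double negation]
= ~(X & Z | ~Z & X)   [idempotence]
= ~X   [distribution]

~X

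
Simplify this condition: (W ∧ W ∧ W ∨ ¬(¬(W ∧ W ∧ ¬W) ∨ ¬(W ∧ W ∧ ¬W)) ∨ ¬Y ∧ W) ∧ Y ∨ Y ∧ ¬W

Y

(W ∧ W ∧ W ∨ ¬(¬(W ∧ W ∧ ¬W) ∨ ¬(W ∧ W ∧ ¬W)) ∨ ¬Y ∧ W) ∧ Y ∨ Y ∧ ¬W
= (W ∧ W ∧ W ∨ ¬¬(W ∧ W ∧ ¬W) ∨ ¬Y ∧ W) ∧ Y ∨ Y ∧ ¬W
= (W ∧ W ∧ W ∨ W ∧ W ∧ ¬W ∨ ¬Y ∧ W) ∧ Y ∨ Y ∧ ¬W
= (W ∧ W ∨ ¬Y ∧ W) ∧ Y ∨ Y ∧ ¬W
= (W ∨ ¬Y) ∧ W ∧ Y ∨ Y ∧ ¬W
= W ∧ Y ∨ Y ∧ ¬W
= Y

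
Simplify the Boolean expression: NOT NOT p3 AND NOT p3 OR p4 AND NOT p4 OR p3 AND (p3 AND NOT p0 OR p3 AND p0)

NOT NOT p3 AND NOT p3 OR p4 AND NOT p4 OR p3 AND (p3 AND NOT p0 OR p3 AND p0)
= NOT NOT p3 AND NOT p3 OR p4 AND NOT p4 OR p3 AND p3   — distribution
= NOT NOT p3 AND NOT p3 OR p3 AND p3   — complement / identity
= p3 AND NOT p3 OR p3 AND p3   — double negation
= p3   — distribution

p3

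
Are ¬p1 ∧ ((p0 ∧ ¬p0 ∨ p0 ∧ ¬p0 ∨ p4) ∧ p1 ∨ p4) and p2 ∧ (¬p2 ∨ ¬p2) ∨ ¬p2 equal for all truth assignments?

No

E1: ¬p1 ∧ ((p0 ∧ ¬p0 ∨ p0 ∧ ¬p0 ∨ p4) ∧ p1 ∨ p4)
    = ¬p1 ∧ ((p0 ∧ ¬p0 ∨ p4) ∧ p1 ∨ p4)   [complement / identity]
    = ¬p1 ∧ (p4 ∧ p1 ∨ p4)   [complement / identity]
    = ¬p1 ∧ p4   [absorption]
E2: p2 ∧ (¬p2 ∨ ¬p2) ∨ ¬p2
    = p2 ∧ ¬p2 ∨ ¬p2   [idempotence]
    = ¬p2   [complement / identity]
These differ: at p0=0, p1=1, p2=0, p4=1, E1 = 0 but E2 = 1.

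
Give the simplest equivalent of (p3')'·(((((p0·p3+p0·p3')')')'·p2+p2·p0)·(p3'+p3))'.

(p3')'·(((((p0·p3+p0·p3')')')'·p2+p2·p0)·(p3'+p3))'
= (p3')'·((((p0')')'·p2+p2·p0)·(p3'+p3))'   — distribution
= (p3')'·((p0'·p2+p2·p0)·(p3'+p3))'   — double negation
= (p3')'·(p0'·p2+p2·p0)'   — complement / identity
= (p3')'·p2'   — distribution
= p3·p2'   — double negation

p3·p2'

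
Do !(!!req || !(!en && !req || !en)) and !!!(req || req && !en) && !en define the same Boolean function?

Yes

E1: !(!!req || !(!en && !req || !en))
    = !(!!req || !!en)   — absorption
    = !req && !en   — De Morgan
E2: !!!(req || req && !en) && !en
    = !!!req && !en   — absorption
    = !req && !en   — double negation
Both reduce to !req && !en, so they are equivalent.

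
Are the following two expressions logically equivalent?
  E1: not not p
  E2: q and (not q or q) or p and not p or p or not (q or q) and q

No

E1: not not p
    = p   [double negation]
E2: q and (not q or q) or p and not p or p or not (q or q) and q
    = q and (not q or q) or p or not (q or q) and q   [complement / identity]
    = q and (not q or q) or p or not q and q   [idempotence]
    = q or p or not q and q   [complement / identity]
    = q or p   [complement / identity]
These differ: at p=0, q=1, E1 = 0 but E2 = 1.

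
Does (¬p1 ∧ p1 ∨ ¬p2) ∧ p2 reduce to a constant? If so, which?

yes, False

(¬p1 ∧ p1 ∨ ¬p2) ∧ p2
= ¬p2 ∧ p2   (complement / identity)
= False   (complement)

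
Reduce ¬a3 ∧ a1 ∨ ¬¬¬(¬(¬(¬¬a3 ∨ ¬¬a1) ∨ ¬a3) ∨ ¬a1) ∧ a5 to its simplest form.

¬a3 ∧ a1 ∨ ¬¬¬(¬(¬(¬¬a3 ∨ ¬¬a1) ∨ ¬a3) ∨ ¬a1) ∧ a5
= ¬a3 ∧ a1 ∨ ¬¬¬(¬(¬a3 ∧ ¬a1 ∨ ¬a3) ∨ ¬a1) ∧ a5
= ¬a3 ∧ a1 ∨ ¬¬¬(¬¬a3 ∨ ¬a1) ∧ a5
= ¬a3 ∧ a1 ∨ ¬(¬¬a3 ∨ ¬a1) ∧ a5
= ¬a3 ∧ a1 ∨ ¬a3 ∧ a1 ∧ a5
= ¬a3 ∧ a1

¬a3 ∧ a1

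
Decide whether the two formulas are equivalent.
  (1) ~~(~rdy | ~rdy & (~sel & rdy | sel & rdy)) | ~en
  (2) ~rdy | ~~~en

E1: ~~(~rdy | ~rdy & (~sel & rdy | sel & rdy)) | ~en
    = ~~(~rdy | ~rdy & rdy) | ~en   (distribution)
    = ~~~rdy | ~en   (complement / identity)
    = ~rdy | ~en   (double negation)
E2: ~rdy | ~~~en
    = ~rdy | ~en   (double negation)
Both reduce to ~rdy | ~en, so they are equivalent.

Yes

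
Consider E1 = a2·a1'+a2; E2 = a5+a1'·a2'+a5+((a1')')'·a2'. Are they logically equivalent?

No

E1: a2·a1'+a2
    = a2   [absorption]
E2: a5+a1'·a2'+a5+((a1')')'·a2'
    = a5+a1'·a2'+a5+a1'·a2'   [double negation]
    = a5+a1'·a2'   [idempotence]
These differ: at a1=0, a2=0, a5=1, E1 = 0 but E2 = 1.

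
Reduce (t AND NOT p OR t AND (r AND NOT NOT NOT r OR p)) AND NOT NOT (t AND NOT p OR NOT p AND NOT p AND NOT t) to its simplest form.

t AND NOT p

(t AND NOT p OR t AND (r AND NOT NOT NOT r OR p)) AND NOT NOT (t AND NOT p OR NOT p AND NOT p AND NOT t)
= (t AND NOT p OR t AND (r AND NOT r OR p)) AND NOT NOT (t AND NOT p OR NOT p AND NOT p AND NOT t)   — double negation
= (t AND NOT p OR t AND p) AND NOT NOT (t AND NOT p OR NOT p AND NOT p AND NOT t)   — complement / identity
= (t AND NOT p OR t AND p) AND NOT NOT (t AND NOT p OR NOT p AND NOT t)   — idempotence
= t AND NOT NOT (t AND NOT p OR NOT p AND NOT t)   — distribution
= t AND NOT NOT NOT p   — distribution
= t AND NOT p   — double negation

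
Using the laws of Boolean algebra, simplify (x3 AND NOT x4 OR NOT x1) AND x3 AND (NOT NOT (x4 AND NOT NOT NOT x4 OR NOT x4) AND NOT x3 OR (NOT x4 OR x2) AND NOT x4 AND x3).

x3 AND NOT x4

(x3 AND NOT x4 OR NOT x1) AND x3 AND (NOT NOT (x4 AND NOT NOT NOT x4 OR NOT x4) AND NOT x3 OR (NOT x4 OR x2) AND NOT x4 AND x3)
= (x3 AND NOT x4 OR NOT x1) AND x3 AND (NOT NOT (x4 AND NOT NOT NOT x4 OR NOT x4) AND NOT x3 OR NOT x4 AND x3)   (absorption)
= (x3 AND NOT x4 OR NOT x1) AND x3 AND ((x4 AND NOT NOT NOT x4 OR NOT x4) AND NOT x3 OR NOT x4 AND x3)   (double negation)
= (x3 AND NOT x4 OR NOT x1) AND x3 AND ((x4 AND NOT x4 OR NOT x4) AND NOT x3 OR NOT x4 AND x3)   (double negation)
= (x3 AND NOT x4 OR NOT x1) AND x3 AND (NOT x4 AND NOT x3 OR NOT x4 AND x3)   (complement / identity)
= (x3 AND NOT x4 OR NOT x1) AND x3 AND NOT x4   (distribution)
= x3 AND NOT x4   (absorption)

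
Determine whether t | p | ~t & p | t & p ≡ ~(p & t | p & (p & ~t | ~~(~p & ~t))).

E1: t | p | ~t & p | t & p
    = t | p | p   — distribution
    = t | p   — idempotence
E2: ~(p & t | p & (p & ~t | ~~(~p & ~t)))
    = ~(p & t | p & (p & ~t | ~p & ~t))   — double negation
    = ~(p & t | p & (p | ~p) & ~t)   — distribution
    = ~(p & t | p & ~t)   — complement / identity
    = ~p   — distribution
These differ: at p=1, t=0, E1 = 1 but E2 = 0.

No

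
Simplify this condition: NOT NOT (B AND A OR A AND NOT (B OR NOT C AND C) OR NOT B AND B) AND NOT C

NOT NOT (B AND A OR A AND NOT (B OR NOT C AND C) OR NOT B AND B) AND NOT C
= NOT NOT (B AND A OR A AND NOT B OR NOT B AND B) AND NOT C   [complement / identity]
= NOT NOT (A OR NOT B AND B) AND NOT C   [distribution]
= NOT NOT A AND NOT C   [complement / identity]
= A AND NOT C   [double negation]

A AND NOT C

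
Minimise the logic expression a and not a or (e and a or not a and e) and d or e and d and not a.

a and not a or (e and a or not a and e) and d or e and d and not a
= a and not a or e and d or e and d and not a   — distribution
= a and not a or e and d   — absorption
= e and d   — complement / identity

e and d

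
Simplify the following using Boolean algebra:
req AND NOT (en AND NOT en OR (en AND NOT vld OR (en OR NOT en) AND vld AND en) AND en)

req AND NOT (en AND NOT en OR (en AND NOT vld OR (en OR NOT en) AND vld AND en) AND en)
= req AND NOT (en AND NOT en OR (en AND NOT vld OR vld AND en) AND en)   (complement / identity)
= req AND NOT (en AND NOT en OR en AND en)   (distribution)
= req AND NOT en   (distribution)

req AND NOT en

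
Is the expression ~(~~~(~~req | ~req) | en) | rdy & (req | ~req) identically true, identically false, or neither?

~(~~~(~~req | ~req) | en) | rdy & (req | ~req)
= ~(~(~~req | ~req) | en) | rdy & (req | ~req)   [double negation]
= ~(~(~~req | ~req) | en) | rdy   [complement / identity]
= ~(~req & req | en) | rdy   [De Morgan]
= ~en | rdy   [complement / identity]
This depends on en, rdy, so it is not a constant.

neither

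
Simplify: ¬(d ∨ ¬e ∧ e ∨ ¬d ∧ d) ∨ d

True

¬(d ∨ ¬e ∧ e ∨ ¬d ∧ d) ∨ d
= ¬(d ∨ ¬e ∧ e) ∨ d   — complement / identity
= ¬d ∨ d   — complement / identity
= True   — complement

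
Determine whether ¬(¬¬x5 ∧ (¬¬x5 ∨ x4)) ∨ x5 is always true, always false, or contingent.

¬(¬¬x5 ∧ (¬¬x5 ∨ x4)) ∨ x5
= ¬¬¬x5 ∨ x5   [absorption]
= ¬x5 ∨ x5   [double negation]
= True   [complement]

always true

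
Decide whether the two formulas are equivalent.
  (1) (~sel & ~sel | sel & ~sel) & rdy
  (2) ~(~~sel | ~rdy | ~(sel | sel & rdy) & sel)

E1: (~sel & ~sel | sel & ~sel) & rdy
    = ~sel & rdy   (distribution)
E2: ~(~~sel | ~rdy | ~(sel | sel & rdy) & sel)
    = ~(~~sel | ~rdy | ~sel & sel)   (absorption)
    = ~(~~sel | ~rdy)   (complement / identity)
    = ~sel & rdy   (De Morgan)
Both reduce to ~sel & rdy, so they are equivalent.

Yes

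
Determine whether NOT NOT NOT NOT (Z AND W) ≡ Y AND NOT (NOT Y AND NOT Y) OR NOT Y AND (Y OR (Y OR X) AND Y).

E1: NOT NOT NOT NOT (Z AND W)
    = NOT NOT (Z AND W)
    = Z AND W
E2: Y AND NOT (NOT Y AND NOT Y) OR NOT Y AND (Y OR (Y OR X) AND Y)
    = Y AND (Y OR Y) OR NOT Y AND (Y OR (Y OR X) AND Y)
    = Y AND (Y OR Y) OR NOT Y AND (Y OR Y)
    = Y OR Y
    = Y
These differ: at W=0, X=1, Y=1, Z=0, E1 = 0 but E2 = 1.

No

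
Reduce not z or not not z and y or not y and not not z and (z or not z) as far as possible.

not z or not not z and y or not y and not not z and (z or not z)
= not z or not not z and y or not y and not not z   (complement / identity)
= not z or not not z   (distribution)
= not z or z   (double negation)
= True   (complement)

True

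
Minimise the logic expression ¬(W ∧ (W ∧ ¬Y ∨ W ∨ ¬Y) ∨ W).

¬(W ∧ (W ∧ ¬Y ∨ W ∨ ¬Y) ∨ W)
= ¬(W ∧ (W ∨ ¬Y) ∨ W)
= ¬(W ∨ W)
= ¬W

¬W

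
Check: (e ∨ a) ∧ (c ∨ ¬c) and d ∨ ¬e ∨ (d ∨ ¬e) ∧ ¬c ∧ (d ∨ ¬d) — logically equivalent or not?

No

E1: (e ∨ a) ∧ (c ∨ ¬c)
    = e ∨ a   (complement / identity)
E2: d ∨ ¬e ∨ (d ∨ ¬e) ∧ ¬c ∧ (d ∨ ¬d)
    = d ∨ ¬e ∨ (d ∨ ¬e) ∧ ¬c   (complement / identity)
    = d ∨ ¬e   (absorption)
These differ: at a=0, c=1, d=0, e=0, E1 = 0 but E2 = 1.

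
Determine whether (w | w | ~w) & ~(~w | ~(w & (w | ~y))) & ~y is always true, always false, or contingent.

contingent

(w | w | ~w) & ~(~w | ~(w & (w | ~y))) & ~y
= (w | w | ~w) & ~(~w | ~w) & ~y
= (w | w | ~w) & w & w & ~y
= (w | ~w) & w & w & ~y
= (w | ~w) & w & ~y
= w & ~y
This depends on w, y, so it is not a constant.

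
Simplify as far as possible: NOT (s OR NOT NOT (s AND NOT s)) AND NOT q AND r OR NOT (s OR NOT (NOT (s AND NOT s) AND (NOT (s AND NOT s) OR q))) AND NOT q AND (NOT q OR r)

NOT s AND NOT q

NOT (s OR NOT NOT (s AND NOT s)) AND NOT q AND r OR NOT (s OR NOT (NOT (s AND NOT s) AND (NOT (s AND NOT s) OR q))) AND NOT q AND (NOT q OR r)
= NOT (s OR NOT NOT (s AND NOT s)) AND NOT q AND r OR NOT (s OR NOT (NOT (s AND NOT s) AND (NOT (s AND NOT s) OR q))) AND NOT q   (absorption)
= NOT (s OR NOT NOT (s AND NOT s)) AND NOT q AND r OR NOT (s OR NOT NOT (s AND NOT s)) AND NOT q   (absorption)
= NOT (s OR NOT NOT (s AND NOT s)) AND NOT q   (absorption)
= NOT (s OR s AND NOT s) AND NOT q   (double negation)
= NOT s AND NOT q   (complement / identity)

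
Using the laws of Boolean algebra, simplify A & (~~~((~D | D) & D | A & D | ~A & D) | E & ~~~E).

A & ~D

A & (~~~((~D | D) & D | A & D | ~A & D) | E & ~~~E)
= A & (~~~((~D | D) & D | A & D | ~A & D) | E & ~E)   [double negation]
= A & ~~~((~D | D) & D | A & D | ~A & D)   [complement / identity]
= A & ~~~(D | A & D | ~A & D)   [complement / identity]
= A & ~(D | A & D | ~A & D)   [double negation]
= A & ~(D | D)   [distribution]
= A & ~D   [idempotence]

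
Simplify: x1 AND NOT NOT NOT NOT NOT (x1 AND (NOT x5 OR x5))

x1 AND NOT NOT NOT NOT NOT (x1 AND (NOT x5 OR x5))
= x1 AND NOT NOT NOT NOT NOT x1   [complement / identity]
= x1 AND NOT NOT NOT x1   [double negation]
= x1 AND NOT x1   [double negation]
= FALSE   [complement]

FALSE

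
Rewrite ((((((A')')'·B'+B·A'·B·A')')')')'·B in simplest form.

A'·B

((((((A')')'·B'+B·A'·B·A')')')')'·B
= ((((((A')')'·B'+B·A')')')')'·B   — idempotence
= ((((A')')'·B'+B·A')')'·B   — double negation
= ((A'·B'+B·A')')'·B   — double negation
= ((A')')'·B   — distribution
= A'·B   — double negation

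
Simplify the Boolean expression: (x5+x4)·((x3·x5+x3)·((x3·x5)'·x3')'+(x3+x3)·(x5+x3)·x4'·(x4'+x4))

(x5+x4)·x3

(x5+x4)·((x3·x5+x3)·((x3·x5)'·x3')'+(x3+x3)·(x5+x3)·x4'·(x4'+x4))
= (x5+x4)·((x3·x5+x3)·(x3·x5+x3)+(x3+x3)·(x5+x3)·x4'·(x4'+x4))   — De Morgan
= (x5+x4)·((x3·x5+x3)·(x3·x5+x3)+(x3·x5+x3)·x4'·(x4'+x4))   — distribution
= (x5+x4)·((x3·x5+x3)·(x3·x5+x3)+(x3·x5+x3)·x4')   — complement / identity
= (x5+x4)·(x3·x5+x3+(x3·x5+x3)·x4')   — idempotence
= (x5+x4)·(x3·x5+x3)   — absorption
= (x5+x4)·x3   — absorption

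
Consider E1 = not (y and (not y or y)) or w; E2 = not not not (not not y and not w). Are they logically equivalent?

Yes

E1: not (y and (not y or y)) or w
    = not y or w
E2: not not not (not not y and not w)
    = not (not not y and not w)
    = not y or w
Both reduce to not y or w, so they are equivalent.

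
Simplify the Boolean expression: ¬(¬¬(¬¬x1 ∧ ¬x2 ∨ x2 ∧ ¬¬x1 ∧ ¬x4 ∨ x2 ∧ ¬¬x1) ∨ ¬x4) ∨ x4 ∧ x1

¬(¬¬(¬¬x1 ∧ ¬x2 ∨ x2 ∧ ¬¬x1 ∧ ¬x4 ∨ x2 ∧ ¬¬x1) ∨ ¬x4) ∨ x4 ∧ x1
= ¬(¬¬(¬¬x1 ∧ ¬x2 ∨ x2 ∧ ¬¬x1) ∨ ¬x4) ∨ x4 ∧ x1   — absorption
= ¬(¬¬x1 ∧ ¬x2 ∨ x2 ∧ ¬¬x1) ∧ x4 ∨ x4 ∧ x1   — De Morgan
= ¬¬¬x1 ∧ x4 ∨ x4 ∧ x1   — distribution
= ¬x1 ∧ x4 ∨ x4 ∧ x1   — double negation
= x4   — distribution

x4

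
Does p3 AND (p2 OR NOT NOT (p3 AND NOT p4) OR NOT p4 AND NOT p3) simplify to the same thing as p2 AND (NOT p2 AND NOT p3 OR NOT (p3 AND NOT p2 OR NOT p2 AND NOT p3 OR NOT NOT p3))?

E1: p3 AND (p2 OR NOT NOT (p3 AND NOT p4) OR NOT p4 AND NOT p3)
    = p3 AND (p2 OR p3 AND NOT p4 OR NOT p4 AND NOT p3)   [double negation]
    = p3 AND (p2 OR NOT p4)   [distribution]
E2: p2 AND (NOT p2 AND NOT p3 OR NOT (p3 AND NOT p2 OR NOT p2 AND NOT p3 OR NOT NOT p3))
    = p2 AND (NOT p2 AND NOT p3 OR NOT (NOT p2 OR NOT NOT p3))   [distribution]
    = p2 AND (NOT p2 AND NOT p3 OR p2 AND NOT p3)   [De Morgan]
    = p2 AND NOT p3   [distribution]
These differ: at p2=1, p3=1, p4=0, E1 = 1 but E2 = 0.

No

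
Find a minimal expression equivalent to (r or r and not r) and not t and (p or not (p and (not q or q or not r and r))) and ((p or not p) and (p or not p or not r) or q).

r and not t

(r or r and not r) and not t and (p or not (p and (not q or q or not r and r))) and ((p or not p) and (p or not p or not r) or q)
= (r or r and not r) and not t and (p or not (p and (not q or q or not r and r))) and (p or not p or q)   (absorption)
= (r or r and not r) and not t and (p or not (p and (not q or q))) and (p or not p or q)   (complement / identity)
= r and not t and (p or not (p and (not q or q))) and (p or not p or q)   (complement / identity)
= r and not t and (p or not p) and (p or not p or q)   (complement / identity)
= r and not t and (p or not p)   (absorption)
= r and not t   (complement / identity)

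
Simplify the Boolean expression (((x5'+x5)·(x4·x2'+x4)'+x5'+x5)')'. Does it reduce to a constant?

1

(((x5'+x5)·(x4·x2'+x4)'+x5'+x5)')'
= (x5'+x5)·(x4·x2'+x4)'+x5'+x5   — double negation
= (x5'+x5)·x4'+x5'+x5   — absorption
= x5'+x5   — absorption
= 1   — complement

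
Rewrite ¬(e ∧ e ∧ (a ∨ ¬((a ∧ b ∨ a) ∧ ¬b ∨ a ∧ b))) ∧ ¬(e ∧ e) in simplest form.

¬(e ∧ e ∧ (a ∨ ¬((a ∧ b ∨ a) ∧ ¬b ∨ a ∧ b))) ∧ ¬(e ∧ e)
= ¬(e ∧ e ∧ (a ∨ ¬(a ∧ ¬b ∨ a ∧ b))) ∧ ¬(e ∧ e)   (absorption)
= ¬(e ∧ e ∧ (a ∨ ¬a)) ∧ ¬(e ∧ e)   (distribution)
= ¬(e ∧ e) ∧ ¬(e ∧ e)   (complement / identity)
= ¬(e ∧ e)   (idempotence)
= ¬e   (idempotence)

¬e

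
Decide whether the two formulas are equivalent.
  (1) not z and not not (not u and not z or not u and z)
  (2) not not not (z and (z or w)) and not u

E1: not z and not not (not u and not z or not u and z)
    = not z and not not not u   (distribution)
    = not z and not u   (double negation)
E2: not not not (z and (z or w)) and not u
    = not (z and (z or w)) and not u   (double negation)
    = not z and not u   (absorption)
Both reduce to not z and not u, so they are equivalent.

Yes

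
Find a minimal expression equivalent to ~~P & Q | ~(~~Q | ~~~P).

~~P & Q | ~(~~Q | ~~~P)
= ~~P & Q | ~Q & ~~P   (De Morgan)
= ~~P   (distribution)
= P   (double negation)

P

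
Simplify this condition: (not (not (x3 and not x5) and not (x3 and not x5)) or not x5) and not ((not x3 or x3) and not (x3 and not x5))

x3 and not x5

(not (not (x3 and not x5) and not (x3 and not x5)) or not x5) and not ((not x3 or x3) and not (x3 and not x5))
= (not not (x3 and not x5) or not x5) and not ((not x3 or x3) and not (x3 and not x5))   [idempotence]
= (not not (x3 and not x5) or not x5) and not not (x3 and not x5)   [complement / identity]
= not not (x3 and not x5)   [absorption]
= x3 and not x5   [double negation]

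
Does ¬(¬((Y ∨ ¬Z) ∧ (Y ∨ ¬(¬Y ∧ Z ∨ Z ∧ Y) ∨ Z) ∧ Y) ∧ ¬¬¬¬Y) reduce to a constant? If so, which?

yes, True

¬(¬((Y ∨ ¬Z) ∧ (Y ∨ ¬(¬Y ∧ Z ∨ Z ∧ Y) ∨ Z) ∧ Y) ∧ ¬¬¬¬Y)
= ¬(¬((Y ∨ ¬Z) ∧ (Y ∨ ¬Z ∨ Z) ∧ Y) ∧ ¬¬¬¬Y)   [distribution]
= ¬(¬((Y ∨ ¬Z) ∧ Y) ∧ ¬¬¬¬Y)   [absorption]
= ¬(¬Y ∧ ¬¬¬¬Y)   [absorption]
= ¬(¬Y ∧ ¬¬Y)   [double negation]
= Y ∨ ¬Y   [De Morgan]
= True   [complement]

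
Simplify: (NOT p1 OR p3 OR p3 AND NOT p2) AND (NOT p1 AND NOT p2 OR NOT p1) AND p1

(NOT p1 OR p3 OR p3 AND NOT p2) AND (NOT p1 AND NOT p2 OR NOT p1) AND p1
= (NOT p1 OR p3) AND (NOT p1 AND NOT p2 OR NOT p1) AND p1   [absorption]
= (NOT p1 OR p3) AND NOT p1 AND p1   [absorption]
= NOT p1 AND p1   [absorption]
= FALSE   [complement]

FALSE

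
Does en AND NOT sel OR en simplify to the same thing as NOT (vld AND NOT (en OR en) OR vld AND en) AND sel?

E1: en AND NOT sel OR en
    = en   [absorption]
E2: NOT (vld AND NOT (en OR en) OR vld AND en) AND sel
    = NOT (vld AND NOT en OR vld AND en) AND sel   [idempotence]
    = NOT vld AND sel   [distribution]
These differ: at en=1, sel=0, vld=0, E1 = 1 but E2 = 0.

No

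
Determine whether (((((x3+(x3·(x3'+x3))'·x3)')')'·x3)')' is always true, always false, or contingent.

always false

(((((x3+(x3·(x3'+x3))'·x3)')')'·x3)')'
= (((x3+(x3·(x3'+x3))'·x3)'·x3)')'   [double negation]
= (x3+(x3·(x3'+x3))'·x3)'·x3   [double negation]
= (x3+x3'·x3)'·x3   [complement / identity]
= x3'·x3   [complement / identity]
= 0   [complement]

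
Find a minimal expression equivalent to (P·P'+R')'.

(P·P'+R')'
= (R')'   (complement / identity)
= R   (double negation)

R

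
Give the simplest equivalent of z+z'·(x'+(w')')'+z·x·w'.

z+z'·(x'+(w')')'+z·x·w'
= z+z'·x·w'+z·x·w'   [De Morgan]
= z+x·w'   [distribution]

z+x·w'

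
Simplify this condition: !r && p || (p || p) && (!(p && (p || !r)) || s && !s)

!r && p || (p || p) && (!(p && (p || !r)) || s && !s)
= !r && p || (p || p) && !(p && (p || !r))
= !r && p || p && !(p && (p || !r))
= !r && p || p && !p
= !r && p

!r && p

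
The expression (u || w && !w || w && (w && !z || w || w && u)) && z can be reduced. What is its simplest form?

(u || w && !w || w && (w && !z || w || w && u)) && z
= (u || w && !w || w && (w && !z || w)) && z   — absorption
= (u || w && !w || w && w) && z   — absorption
= (u || w) && z   — distribution

(u || w) && z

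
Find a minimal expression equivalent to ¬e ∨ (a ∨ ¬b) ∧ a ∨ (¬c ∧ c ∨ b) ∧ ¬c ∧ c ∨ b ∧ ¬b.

¬e ∨ a

¬e ∨ (a ∨ ¬b) ∧ a ∨ (¬c ∧ c ∨ b) ∧ ¬c ∧ c ∨ b ∧ ¬b
= ¬e ∨ (a ∨ ¬b) ∧ a ∨ (¬c ∧ c ∨ b) ∧ ¬c ∧ c
= ¬e ∨ (a ∨ ¬b) ∧ a ∨ ¬c ∧ c
= ¬e ∨ a ∨ ¬c ∧ c
= ¬e ∨ a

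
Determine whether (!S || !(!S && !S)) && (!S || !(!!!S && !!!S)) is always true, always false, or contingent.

(!S || !(!S && !S)) && (!S || !(!!!S && !!!S))
= (!S || !(!S && !S)) && (!S || !(!S && !!!S))   — double negation
= (!S || !(!S && !S)) && (!S || !(!S && !S))   — double negation
= !S || !(!S && !S)   — idempotence
= !S || !!S   — idempotence
= !S || S   — double negation
= true   — complement

always true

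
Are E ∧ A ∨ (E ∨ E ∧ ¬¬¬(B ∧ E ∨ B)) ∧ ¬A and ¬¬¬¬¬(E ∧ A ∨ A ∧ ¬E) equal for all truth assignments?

No

E1: E ∧ A ∨ (E ∨ E ∧ ¬¬¬(B ∧ E ∨ B)) ∧ ¬A
    = E ∧ A ∨ (E ∨ E ∧ ¬(B ∧ E ∨ B)) ∧ ¬A
    = E ∧ A ∨ (E ∨ E ∧ ¬B) ∧ ¬A
    = E ∧ A ∨ E ∧ ¬A
    = E
E2: ¬¬¬¬¬(E ∧ A ∨ A ∧ ¬E)
    = ¬¬¬¬¬A
    = ¬¬¬A
    = ¬A
These differ: at A=1, B=0, E=1, E1 = 1 but E2 = 0.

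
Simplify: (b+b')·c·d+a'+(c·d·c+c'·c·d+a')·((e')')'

c·d+a'

(b+b')·c·d+a'+(c·d·c+c'·c·d+a')·((e')')'
= c·d+a'+(c·d·c+c'·c·d+a')·((e')')'
= c·d+a'+(c·d·c+c'·c·d+a')·e'
= c·d+a'+(c·d+a')·e'
= c·d+a'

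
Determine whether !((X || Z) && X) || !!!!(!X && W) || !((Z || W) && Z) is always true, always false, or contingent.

contingent

!((X || Z) && X) || !!!!(!X && W) || !((Z || W) && Z)
= !((X || Z) && X) || !!(!X && W) || !((Z || W) && Z)   (double negation)
= !((X || Z) && X) || !!(!X && W) || !Z   (absorption)
= !X || !!(!X && W) || !Z   (absorption)
= !X || !X && W || !Z   (double negation)
= !X || !Z   (absorption)
This depends on X, Z, so it is not a constant.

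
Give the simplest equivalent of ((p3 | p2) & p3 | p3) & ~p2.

p3 & ~p2

((p3 | p2) & p3 | p3) & ~p2
= (p3 | p3) & ~p2   — absorption
= p3 & ~p2   — idempotence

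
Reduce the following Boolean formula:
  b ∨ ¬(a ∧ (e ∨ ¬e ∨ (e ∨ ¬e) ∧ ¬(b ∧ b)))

b ∨ ¬(a ∧ (e ∨ ¬e ∨ (e ∨ ¬e) ∧ ¬(b ∧ b)))
= b ∨ ¬(a ∧ (e ∨ ¬e ∨ (e ∨ ¬e) ∧ ¬b))   (idempotence)
= b ∨ ¬(a ∧ (e ∨ ¬e))   (absorption)
= b ∨ ¬a   (complement / identity)

b ∨ ¬a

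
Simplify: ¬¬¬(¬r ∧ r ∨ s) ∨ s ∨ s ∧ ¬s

¬¬¬(¬r ∧ r ∨ s) ∨ s ∨ s ∧ ¬s
= ¬¬¬(¬r ∧ r ∨ s) ∨ s   (complement / identity)
= ¬(¬r ∧ r ∨ s) ∨ s   (double negation)
= ¬s ∨ s   (complement / identity)
= True   (complement)

True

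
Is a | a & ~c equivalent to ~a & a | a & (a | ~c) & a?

Yes

E1: a | a & ~c
    = a
E2: ~a & a | a & (a | ~c) & a
    = ~a & a | a & a
    = a
Both reduce to a, so they are equivalent.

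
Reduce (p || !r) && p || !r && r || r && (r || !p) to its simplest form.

p || r

(p || !r) && p || !r && r || r && (r || !p)
= (p || !r) && p || !r && r || r
= p || !r && r || r
= p || r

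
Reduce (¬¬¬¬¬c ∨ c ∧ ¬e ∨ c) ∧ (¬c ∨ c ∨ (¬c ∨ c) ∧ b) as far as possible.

True

(¬¬¬¬¬c ∨ c ∧ ¬e ∨ c) ∧ (¬c ∨ c ∨ (¬c ∨ c) ∧ b)
= (¬¬¬¬¬c ∨ c) ∧ (¬c ∨ c ∨ (¬c ∨ c) ∧ b)
= (¬¬¬¬¬c ∨ c) ∧ (¬c ∨ c)
= ¬¬¬¬¬c ∨ c
= ¬¬¬c ∨ c
= ¬c ∨ c
= True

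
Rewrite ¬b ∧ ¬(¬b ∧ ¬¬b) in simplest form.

¬b ∧ ¬(¬b ∧ ¬¬b)
= ¬b ∧ (b ∨ ¬b)   [De Morgan]
= ¬b   [complement / identity]

¬b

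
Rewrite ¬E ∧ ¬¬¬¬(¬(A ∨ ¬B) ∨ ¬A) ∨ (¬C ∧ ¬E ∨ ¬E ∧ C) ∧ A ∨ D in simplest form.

¬E ∧ ¬¬¬¬(¬(A ∨ ¬B) ∨ ¬A) ∨ (¬C ∧ ¬E ∨ ¬E ∧ C) ∧ A ∨ D
= ¬E ∧ ¬¬¬¬(¬(A ∨ ¬B) ∨ ¬A) ∨ ¬E ∧ A ∨ D   [distribution]
= ¬E ∧ ¬¬¬((A ∨ ¬B) ∧ A) ∨ ¬E ∧ A ∨ D   [De Morgan]
= ¬E ∧ ¬¬¬A ∨ ¬E ∧ A ∨ D   [absorption]
= ¬E ∧ ¬A ∨ ¬E ∧ A ∨ D   [double negation]
= ¬E ∨ D   [distribution]

¬E ∨ D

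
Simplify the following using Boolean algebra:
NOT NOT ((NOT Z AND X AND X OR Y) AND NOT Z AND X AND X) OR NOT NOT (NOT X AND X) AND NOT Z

NOT NOT ((NOT Z AND X AND X OR Y) AND NOT Z AND X AND X) OR NOT NOT (NOT X AND X) AND NOT Z
= NOT NOT ((NOT Z AND X AND X OR Y) AND NOT Z AND X AND X) OR NOT X AND X AND NOT Z   — double negation
= NOT NOT (NOT Z AND X AND X) OR NOT X AND X AND NOT Z   — absorption
= NOT Z AND X AND X OR NOT X AND X AND NOT Z   — double negation
= (X AND X OR NOT X AND X) AND NOT Z   — distribution
= X AND NOT Z   — distribution

X AND NOT Z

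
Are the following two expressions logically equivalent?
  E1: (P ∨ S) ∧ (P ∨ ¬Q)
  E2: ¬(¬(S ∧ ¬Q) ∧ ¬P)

Yes

E1: (P ∨ S) ∧ (P ∨ ¬Q)
    = S ∧ ¬Q ∨ P   — distribution
E2: ¬(¬(S ∧ ¬Q) ∧ ¬P)
    = S ∧ ¬Q ∨ P   — De Morgan
Both reduce to S ∧ ¬Q ∨ P, so they are equivalent.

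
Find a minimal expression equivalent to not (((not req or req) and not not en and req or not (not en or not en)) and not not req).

not (((not req or req) and not not en and req or not (not en or not en)) and not not req)
= not (((not req or req) and not not en and req or not not en) and not not req)   — idempotence
= not ((not not en and req or not not en) and not not req)   — complement / identity
= not (not not en and not not req)   — absorption
= not en or not req   — De Morgan

not en or not req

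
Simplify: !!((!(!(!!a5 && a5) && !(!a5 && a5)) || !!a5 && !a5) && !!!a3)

!!((!(!(!!a5 && a5) && !(!a5 && a5)) || !!a5 && !a5) && !!!a3)
= !!((!!a5 && a5 || !a5 && a5 || !!a5 && !a5) && !!!a3)   (De Morgan)
= !!((!!a5 && a5 || !!a5 && !a5) && !!!a3)   (complement / identity)
= !!(!!a5 && !!!a3)   (distribution)
= !(!a5 || !!a3)   (De Morgan)
= a5 && !a3   (De Morgan)

a5 && !a3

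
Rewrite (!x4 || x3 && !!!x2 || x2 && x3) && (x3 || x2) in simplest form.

!x4 && x2 || x3

(!x4 || x3 && !!!x2 || x2 && x3) && (x3 || x2)
= (!x4 || x3 && !x2 || x2 && x3) && (x3 || x2)
= (!x4 || x3) && (x3 || x2)
= !x4 && x2 || x3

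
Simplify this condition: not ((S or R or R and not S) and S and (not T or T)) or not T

not ((S or R or R and not S) and S and (not T or T)) or not T
= not ((S or R) and S and (not T or T)) or not T   (absorption)
= not ((S or R) and S) or not T   (complement / identity)
= not S or not T   (absorption)

not S or not T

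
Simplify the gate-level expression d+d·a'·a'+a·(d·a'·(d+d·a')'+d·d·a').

d+d·a'·a'+a·(d·a'·(d+d·a')'+d·d·a')
= d+d·a'·a'+a·(d·a'·d'+d·d·a')
= d+d·a'·a'+a·d·(a'·d'+d·a')
= d+d·a'·a'+a·d·a'
= d+d·a'
= d

d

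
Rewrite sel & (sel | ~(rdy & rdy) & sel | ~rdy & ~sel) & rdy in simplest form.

sel & rdy

sel & (sel | ~(rdy & rdy) & sel | ~rdy & ~sel) & rdy
= sel & (sel | ~rdy & sel | ~rdy & ~sel) & rdy   — idempotence
= sel & (sel | ~rdy) & rdy   — distribution
= sel & rdy   — absorption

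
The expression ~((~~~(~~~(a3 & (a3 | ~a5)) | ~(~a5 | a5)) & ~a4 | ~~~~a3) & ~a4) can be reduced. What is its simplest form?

~a3 | a4

~((~~~(~~~(a3 & (a3 | ~a5)) | ~(~a5 | a5)) & ~a4 | ~~~~a3) & ~a4)
= ~((~~(~~(a3 & (a3 | ~a5)) & (~a5 | a5)) & ~a4 | ~~~~a3) & ~a4)
= ~((~~~~(a3 & (a3 | ~a5)) & ~a4 | ~~~~a3) & ~a4)
= ~((~~~~a3 & ~a4 | ~~~~a3) & ~a4)
= ~(~~~~a3 & ~a4)
= ~(~~a3 & ~a4)
= ~a3 | a4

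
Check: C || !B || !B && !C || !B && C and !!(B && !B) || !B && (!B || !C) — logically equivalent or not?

No

E1: C || !B || !B && !C || !B && C
    = C || !B || !B && C
    = C || !B
E2: !!(B && !B) || !B && (!B || !C)
    = B && !B || !B && (!B || !C)
    = !B && (!B || !C)
    = !B
These differ: at B=1, C=1, E1 = 1 but E2 = 0.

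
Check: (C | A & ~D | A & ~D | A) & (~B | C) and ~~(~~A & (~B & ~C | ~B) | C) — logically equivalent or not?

E1: (C | A & ~D | A & ~D | A) & (~B | C)
    = (C | A & ~D | A) & (~B | C)
    = (C | A) & (~B | C)
    = A & ~B | C
E2: ~~(~~A & (~B & ~C | ~B) | C)
    = ~~(A & (~B & ~C | ~B) | C)
    = A & (~B & ~C | ~B) | C
    = A & ~B | C
Both reduce to A & ~B | C, so they are equivalent.

Yes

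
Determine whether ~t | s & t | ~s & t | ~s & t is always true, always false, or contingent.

~t | s & t | ~s & t | ~s & t
= ~t | s & t | ~s & t   [idempotence]
= ~t | t   [distribution]
= 1   [complement]

always true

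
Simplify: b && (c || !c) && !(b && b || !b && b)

b && (c || !c) && !(b && b || !b && b)
= b && (c || !c) && !(b && (b || !b))   [distribution]
= b && !(b && (b || !b))   [complement / identity]
= b && !b   [complement / identity]
= false   [complement]

false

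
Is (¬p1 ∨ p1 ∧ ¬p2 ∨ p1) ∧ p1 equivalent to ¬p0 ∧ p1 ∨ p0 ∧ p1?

E1: (¬p1 ∨ p1 ∧ ¬p2 ∨ p1) ∧ p1
    = (¬p1 ∨ p1) ∧ p1   — absorption
    = p1   — complement / identity
E2: ¬p0 ∧ p1 ∨ p0 ∧ p1
    = p1   — distribution
Both reduce to p1, so they are equivalent.

Yes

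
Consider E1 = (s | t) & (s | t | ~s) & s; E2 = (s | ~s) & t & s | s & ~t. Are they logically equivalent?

Yes

E1: (s | t) & (s | t | ~s) & s
    = (s | t) & s
    = s
E2: (s | ~s) & t & s | s & ~t
    = t & s | s & ~t
    = s
Both reduce to s, so they are equivalent.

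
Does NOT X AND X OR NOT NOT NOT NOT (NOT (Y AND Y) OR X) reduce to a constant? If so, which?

no

NOT X AND X OR NOT NOT NOT NOT (NOT (Y AND Y) OR X)
= NOT X AND X OR NOT NOT (NOT (Y AND Y) OR X)   [double negation]
= NOT X AND X OR NOT (Y AND Y) OR X   [double negation]
= NOT (Y AND Y) OR X   [complement / identity]
= NOT Y OR X   [idempotence]
This depends on X, Y, so it is not a constant.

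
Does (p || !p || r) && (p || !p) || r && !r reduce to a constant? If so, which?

yes, True

(p || !p || r) && (p || !p) || r && !r
= p || !p || r && !r   — absorption
= p || !p   — complement / identity
= true   — complement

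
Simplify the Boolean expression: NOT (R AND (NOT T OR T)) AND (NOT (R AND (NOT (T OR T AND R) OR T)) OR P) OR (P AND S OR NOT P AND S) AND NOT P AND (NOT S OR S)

NOT R OR S AND NOT P

NOT (R AND (NOT T OR T)) AND (NOT (R AND (NOT (T OR T AND R) OR T)) OR P) OR (P AND S OR NOT P AND S) AND NOT P AND (NOT S OR S)
= NOT (R AND (NOT T OR T)) AND (NOT (R AND (NOT T OR T)) OR P) OR (P AND S OR NOT P AND S) AND NOT P AND (NOT S OR S)   (absorption)
= NOT (R AND (NOT T OR T)) OR (P AND S OR NOT P AND S) AND NOT P AND (NOT S OR S)   (absorption)
= NOT (R AND (NOT T OR T)) OR (P AND S OR NOT P AND S) AND NOT P   (complement / identity)
= NOT R OR (P AND S OR NOT P AND S) AND NOT P   (complement / identity)
= NOT R OR S AND NOT P   (distribution)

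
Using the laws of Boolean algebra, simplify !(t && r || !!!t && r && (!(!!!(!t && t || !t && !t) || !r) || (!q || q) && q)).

!(t && r || !!!t && r && (!(!!!(!t && t || !t && !t) || !r) || (!q || q) && q))
= !(t && r || !!!t && r && (!!(!t && t || !t && !t) && r || (!q || q) && q))   [De Morgan]
= !(t && r || !!!t && r && (!!(!t && t || !t && !t) && r || q))   [complement / identity]
= !(t && r || !!!t && r && (!!!t && r || q))   [distribution]
= !(t && r || !!!t && r)   [absorption]
= !(t && r || !t && r)   [double negation]
= !r   [distribution]

!r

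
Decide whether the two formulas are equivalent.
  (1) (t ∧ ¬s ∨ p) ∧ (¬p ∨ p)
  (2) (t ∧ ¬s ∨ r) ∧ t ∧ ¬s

No

E1: (t ∧ ¬s ∨ p) ∧ (¬p ∨ p)
    = t ∧ ¬s ∨ p   — complement / identity
E2: (t ∧ ¬s ∨ r) ∧ t ∧ ¬s
    = t ∧ ¬s   — absorption
These differ: at p=1, r=1, s=0, t=0, E1 = 1 but E2 = 0.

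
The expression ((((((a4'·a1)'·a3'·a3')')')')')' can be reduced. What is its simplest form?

a4'·a1+a3

((((((a4'·a1)'·a3'·a3')')')')')'
= ((((a4'·a1)'·a3'·a3')')')'   (double negation)
= ((((a4'·a1)'·a3')')')'   (idempotence)
= ((a4'·a1+a3)')'   (De Morgan)
= a4'·a1+a3   (double negation)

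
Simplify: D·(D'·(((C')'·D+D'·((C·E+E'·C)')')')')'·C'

D·C'

D·(D'·(((C')'·D+D'·((C·E+E'·C)')')')')'·C'
= D·(D+((C')'·D+D'·((C·E+E'·C)')')')·C'   — De Morgan
= D·(D+((C')'·D+D'·(C')')')·C'   — distribution
= D·(D+((C')')')·C'   — distribution
= D·(D+C')·C'   — double negation
= D·C'   — absorption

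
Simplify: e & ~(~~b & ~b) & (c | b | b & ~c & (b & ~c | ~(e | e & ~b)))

e & (c | b)

e & ~(~~b & ~b) & (c | b | b & ~c & (b & ~c | ~(e | e & ~b)))
= e & ~(~~b & ~b) & (c | b | b & ~c & (b & ~c | ~e))
= e & (~b | b) & (c | b | b & ~c & (b & ~c | ~e))
= e & (~b | b) & (c | b | b & ~c)
= e & (~b | b) & (c | b)
= e & (c | b)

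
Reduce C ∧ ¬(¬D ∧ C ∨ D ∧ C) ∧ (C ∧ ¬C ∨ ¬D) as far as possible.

C ∧ ¬(¬D ∧ C ∨ D ∧ C) ∧ (C ∧ ¬C ∨ ¬D)
= C ∧ ¬C ∧ (C ∧ ¬C ∨ ¬D)   (distribution)
= C ∧ ¬C   (absorption)
= False   (complement)

False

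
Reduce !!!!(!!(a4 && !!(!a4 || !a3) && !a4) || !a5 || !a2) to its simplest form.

!a5 || !a2

!!!!(!!(a4 && !!(!a4 || !a3) && !a4) || !a5 || !a2)
= !!!!(a4 && !!(!a4 || !a3) && !a4 || !a5 || !a2)
= !!(a4 && !!(!a4 || !a3) && !a4 || !a5 || !a2)
= !!(a4 && (!a4 || !a3) && !a4 || !a5 || !a2)
= !!(a4 && !a4 || !a5 || !a2)
= a4 && !a4 || !a5 || !a2
= !a5 || !a2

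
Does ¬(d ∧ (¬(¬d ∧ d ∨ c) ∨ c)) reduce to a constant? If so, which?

no

¬(d ∧ (¬(¬d ∧ d ∨ c) ∨ c))
= ¬(d ∧ (¬c ∨ c))   (complement / identity)
= ¬d   (complement / identity)
This depends on d, so it is not a constant.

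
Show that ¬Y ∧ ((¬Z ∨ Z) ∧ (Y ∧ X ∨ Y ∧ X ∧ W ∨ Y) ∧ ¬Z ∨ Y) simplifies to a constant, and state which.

¬Y ∧ ((¬Z ∨ Z) ∧ (Y ∧ X ∨ Y ∧ X ∧ W ∨ Y) ∧ ¬Z ∨ Y)
= ¬Y ∧ ((¬Z ∨ Z) ∧ (Y ∧ X ∨ Y) ∧ ¬Z ∨ Y)   (absorption)
= ¬Y ∧ ((¬Z ∨ Z) ∧ Y ∧ ¬Z ∨ Y)   (absorption)
= ¬Y ∧ (Y ∧ ¬Z ∨ Y)   (complement / identity)
= ¬Y ∧ Y   (absorption)
= False   (complement)

False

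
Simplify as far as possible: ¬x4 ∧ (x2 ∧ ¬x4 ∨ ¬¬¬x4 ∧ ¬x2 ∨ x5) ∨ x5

¬x4 ∨ x5

¬x4 ∧ (x2 ∧ ¬x4 ∨ ¬¬¬x4 ∧ ¬x2 ∨ x5) ∨ x5
= ¬x4 ∧ (x2 ∧ ¬x4 ∨ ¬x4 ∧ ¬x2 ∨ x5) ∨ x5   [double negation]
= ¬x4 ∧ (¬x4 ∨ x5) ∨ x5   [distribution]
= ¬x4 ∨ x5   [absorption]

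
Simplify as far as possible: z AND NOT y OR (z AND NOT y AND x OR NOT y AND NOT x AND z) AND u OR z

z

z AND NOT y OR (z AND NOT y AND x OR NOT y AND NOT x AND z) AND u OR z
= z AND NOT y OR z AND (NOT y AND x OR NOT y AND NOT x) AND u OR z
= z AND NOT y OR z AND NOT y AND u OR z
= z AND NOT y OR z
= z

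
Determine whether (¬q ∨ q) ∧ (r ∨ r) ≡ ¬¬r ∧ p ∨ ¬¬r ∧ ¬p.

E1: (¬q ∨ q) ∧ (r ∨ r)
    = r ∨ r   [complement / identity]
    = r   [idempotence]
E2: ¬¬r ∧ p ∨ ¬¬r ∧ ¬p
    = ¬¬r   [distribution]
    = r   [double negation]
Both reduce to r, so they are equivalent.

Yes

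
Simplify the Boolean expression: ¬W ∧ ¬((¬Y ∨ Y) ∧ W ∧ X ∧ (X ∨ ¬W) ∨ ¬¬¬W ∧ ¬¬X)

¬W ∧ ¬((¬Y ∨ Y) ∧ W ∧ X ∧ (X ∨ ¬W) ∨ ¬¬¬W ∧ ¬¬X)
= ¬W ∧ ¬((¬Y ∨ Y) ∧ W ∧ X ∧ (X ∨ ¬W) ∨ ¬¬¬W ∧ X)   (double negation)
= ¬W ∧ ¬((¬Y ∨ Y) ∧ W ∧ X ∧ (X ∨ ¬W) ∨ ¬W ∧ X)   (double negation)
= ¬W ∧ ¬((¬Y ∨ Y) ∧ W ∧ X ∨ ¬W ∧ X)   (absorption)
= ¬W ∧ ¬(W ∧ X ∨ ¬W ∧ X)   (complement / identity)
= ¬W ∧ ¬X   (distribution)

¬W ∧ ¬X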